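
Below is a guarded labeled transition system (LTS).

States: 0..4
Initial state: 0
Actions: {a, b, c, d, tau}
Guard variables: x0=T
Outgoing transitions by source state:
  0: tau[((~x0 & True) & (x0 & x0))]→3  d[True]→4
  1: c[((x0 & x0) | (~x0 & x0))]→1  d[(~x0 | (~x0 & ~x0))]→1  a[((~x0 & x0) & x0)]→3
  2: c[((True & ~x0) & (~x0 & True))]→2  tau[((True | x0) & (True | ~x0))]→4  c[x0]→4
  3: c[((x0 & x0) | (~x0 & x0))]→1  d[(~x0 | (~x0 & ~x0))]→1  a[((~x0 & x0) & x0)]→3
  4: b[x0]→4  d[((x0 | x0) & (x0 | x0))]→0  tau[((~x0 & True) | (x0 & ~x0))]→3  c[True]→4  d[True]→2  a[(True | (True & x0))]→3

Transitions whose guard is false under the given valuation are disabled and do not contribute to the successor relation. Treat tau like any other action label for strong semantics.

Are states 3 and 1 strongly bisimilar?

Answer: BISIMILAR

Analysis:
Compute ~ classes (split until stable):
  P[0] = {{0,1,2,3,4}}
  P[1] = {{0},{1,3},{2},{4}}
4 equivalence class(es) (converged in 2)
class of 3: {1,3}; class of 1: {1,3}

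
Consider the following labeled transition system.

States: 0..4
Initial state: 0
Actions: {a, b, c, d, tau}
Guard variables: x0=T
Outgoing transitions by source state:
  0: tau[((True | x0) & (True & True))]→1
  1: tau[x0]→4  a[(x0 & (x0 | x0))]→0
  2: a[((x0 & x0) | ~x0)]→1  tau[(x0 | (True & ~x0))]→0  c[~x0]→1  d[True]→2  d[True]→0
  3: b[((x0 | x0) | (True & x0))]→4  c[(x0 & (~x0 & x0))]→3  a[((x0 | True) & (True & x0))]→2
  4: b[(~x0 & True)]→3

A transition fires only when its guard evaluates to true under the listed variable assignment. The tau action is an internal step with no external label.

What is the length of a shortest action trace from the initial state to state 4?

Layered search for 4:
  Layer 0: {0}
  Layer 1: {1}
  Layer 2: {4}
depth(4)=2, e.g. tau·tau

Answer: 2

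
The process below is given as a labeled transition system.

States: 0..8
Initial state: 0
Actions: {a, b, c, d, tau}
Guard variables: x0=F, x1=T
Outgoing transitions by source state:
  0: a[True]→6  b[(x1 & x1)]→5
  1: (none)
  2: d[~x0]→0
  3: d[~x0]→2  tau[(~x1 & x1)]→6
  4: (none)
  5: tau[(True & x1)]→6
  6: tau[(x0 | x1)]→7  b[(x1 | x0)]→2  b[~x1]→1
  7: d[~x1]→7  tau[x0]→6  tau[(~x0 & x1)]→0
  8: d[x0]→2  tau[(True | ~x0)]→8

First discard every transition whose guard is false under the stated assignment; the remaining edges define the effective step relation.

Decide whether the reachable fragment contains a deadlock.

R = {0,2,5,6,7}
  0: a→6  b→5  [2 exit(s)]
  2: d→0  [1 exit(s)]
  5: tau→6  [1 exit(s)]
  6: b→2  tau→7  [2 exit(s)]
  7: tau→0  [1 exit(s)]

Answer: DEADLOCK-FREE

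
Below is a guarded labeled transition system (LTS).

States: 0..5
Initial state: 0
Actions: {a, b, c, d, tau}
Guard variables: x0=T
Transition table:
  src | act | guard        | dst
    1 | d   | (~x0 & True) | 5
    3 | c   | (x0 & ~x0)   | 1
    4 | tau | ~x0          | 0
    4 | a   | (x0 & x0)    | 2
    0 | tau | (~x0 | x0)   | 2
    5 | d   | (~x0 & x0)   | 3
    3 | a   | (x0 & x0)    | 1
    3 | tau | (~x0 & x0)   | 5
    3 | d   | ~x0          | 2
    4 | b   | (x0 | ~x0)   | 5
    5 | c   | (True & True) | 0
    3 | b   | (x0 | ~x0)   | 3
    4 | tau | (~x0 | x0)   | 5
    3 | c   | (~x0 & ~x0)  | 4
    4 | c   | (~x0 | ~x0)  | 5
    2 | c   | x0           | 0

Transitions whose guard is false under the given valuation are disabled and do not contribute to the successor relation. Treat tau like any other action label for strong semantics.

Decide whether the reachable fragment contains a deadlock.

R = {0,2}
  0: tau→2  [1 out]
  2: c→0  [1 out]

Answer: DEADLOCK-FREE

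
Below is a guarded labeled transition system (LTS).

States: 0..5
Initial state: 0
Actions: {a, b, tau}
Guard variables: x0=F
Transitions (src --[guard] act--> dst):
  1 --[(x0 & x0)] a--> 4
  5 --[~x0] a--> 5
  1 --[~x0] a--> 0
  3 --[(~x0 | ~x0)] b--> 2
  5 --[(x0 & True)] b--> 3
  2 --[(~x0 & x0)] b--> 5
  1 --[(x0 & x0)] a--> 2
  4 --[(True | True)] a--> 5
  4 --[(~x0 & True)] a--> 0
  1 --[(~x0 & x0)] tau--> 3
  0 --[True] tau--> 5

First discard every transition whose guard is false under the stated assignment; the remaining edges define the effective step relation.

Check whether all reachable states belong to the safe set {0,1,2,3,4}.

Inv-set: {0,1,2,3,4}
Reach set: {0,5}
  0: safe
  5: ✗ unsafe
reach 5 via tau — violates

Answer: INVARIANT VIOLATED at state 5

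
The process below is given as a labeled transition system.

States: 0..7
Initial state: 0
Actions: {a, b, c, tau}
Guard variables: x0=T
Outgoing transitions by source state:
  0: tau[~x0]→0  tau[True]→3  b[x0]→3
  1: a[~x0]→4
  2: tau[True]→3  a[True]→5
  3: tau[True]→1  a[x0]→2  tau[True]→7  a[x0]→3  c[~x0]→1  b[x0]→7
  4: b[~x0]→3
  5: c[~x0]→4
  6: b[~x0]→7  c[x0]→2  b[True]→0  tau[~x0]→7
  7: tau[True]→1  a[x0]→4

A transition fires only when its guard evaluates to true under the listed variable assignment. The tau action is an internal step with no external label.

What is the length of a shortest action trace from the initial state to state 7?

Answer: 2

Analysis:
Layered search for 7:
  L0 = {0}
  L1 = {3}
  L2 = {1,2,7}
depth(7)=2, e.g. b·b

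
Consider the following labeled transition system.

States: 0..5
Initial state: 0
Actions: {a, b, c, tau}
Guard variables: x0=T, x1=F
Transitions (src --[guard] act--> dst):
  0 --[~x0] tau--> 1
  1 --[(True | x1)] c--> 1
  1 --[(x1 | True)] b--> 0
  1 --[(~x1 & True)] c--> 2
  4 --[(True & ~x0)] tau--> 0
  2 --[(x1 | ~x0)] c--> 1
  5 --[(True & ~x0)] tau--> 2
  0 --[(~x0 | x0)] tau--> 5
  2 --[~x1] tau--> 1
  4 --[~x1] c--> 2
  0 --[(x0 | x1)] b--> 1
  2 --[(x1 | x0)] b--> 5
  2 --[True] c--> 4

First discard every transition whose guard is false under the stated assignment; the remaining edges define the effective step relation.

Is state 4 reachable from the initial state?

Answer: REACHABLE

Analysis:
9 transition(s) survive guard evaluation.
depth 0: {0}
depth 1: {1,5}  cumulative {0,1,5}
depth 2: {2}  cumulative {0,1,2,5}
depth 3: {4}  cumulative {0,1,2,4,5}
R = {0,1,2,4,5}
Path to 4: b·c·c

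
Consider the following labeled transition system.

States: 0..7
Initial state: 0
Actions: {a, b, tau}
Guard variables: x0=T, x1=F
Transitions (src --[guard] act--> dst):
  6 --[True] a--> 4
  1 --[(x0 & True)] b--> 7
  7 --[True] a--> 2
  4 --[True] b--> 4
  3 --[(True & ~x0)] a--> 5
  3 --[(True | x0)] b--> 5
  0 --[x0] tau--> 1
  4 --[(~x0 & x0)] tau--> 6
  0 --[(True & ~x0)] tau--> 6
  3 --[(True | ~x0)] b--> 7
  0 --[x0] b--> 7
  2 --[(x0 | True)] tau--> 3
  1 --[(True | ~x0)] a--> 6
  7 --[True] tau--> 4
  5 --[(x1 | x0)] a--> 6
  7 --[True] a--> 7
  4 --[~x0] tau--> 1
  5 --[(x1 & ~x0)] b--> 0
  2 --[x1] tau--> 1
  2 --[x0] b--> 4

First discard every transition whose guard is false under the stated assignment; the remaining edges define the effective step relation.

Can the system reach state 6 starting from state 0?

14 transition(s) survive guard evaluation.
L0 = {0}
L1 = {1,7}  total {0,1,7}
L2 = {2,4,6}  total {0,1,2,4,6,7}
L3 = {3}  total {0,1,2,3,4,6,7}
L4 = {5}  total {0,1,2,3,4,5,6,7}
Reachable = {0,1,2,3,4,5,6,7}
witness 6: tau·a

Answer: REACHABLE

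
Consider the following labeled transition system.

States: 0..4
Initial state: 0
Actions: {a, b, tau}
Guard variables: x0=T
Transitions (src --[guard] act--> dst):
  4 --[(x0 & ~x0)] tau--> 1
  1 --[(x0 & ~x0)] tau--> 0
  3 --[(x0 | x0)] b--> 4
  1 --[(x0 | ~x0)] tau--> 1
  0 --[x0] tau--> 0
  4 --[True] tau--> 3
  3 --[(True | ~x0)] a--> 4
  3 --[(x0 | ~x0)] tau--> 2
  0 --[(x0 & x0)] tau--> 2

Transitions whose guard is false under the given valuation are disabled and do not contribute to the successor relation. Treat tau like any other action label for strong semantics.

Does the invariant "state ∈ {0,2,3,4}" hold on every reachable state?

Safe = {0,2,3,4}
Reachable = {0,2}
  0: ok
  2: ok

Answer: INVARIANT HOLDS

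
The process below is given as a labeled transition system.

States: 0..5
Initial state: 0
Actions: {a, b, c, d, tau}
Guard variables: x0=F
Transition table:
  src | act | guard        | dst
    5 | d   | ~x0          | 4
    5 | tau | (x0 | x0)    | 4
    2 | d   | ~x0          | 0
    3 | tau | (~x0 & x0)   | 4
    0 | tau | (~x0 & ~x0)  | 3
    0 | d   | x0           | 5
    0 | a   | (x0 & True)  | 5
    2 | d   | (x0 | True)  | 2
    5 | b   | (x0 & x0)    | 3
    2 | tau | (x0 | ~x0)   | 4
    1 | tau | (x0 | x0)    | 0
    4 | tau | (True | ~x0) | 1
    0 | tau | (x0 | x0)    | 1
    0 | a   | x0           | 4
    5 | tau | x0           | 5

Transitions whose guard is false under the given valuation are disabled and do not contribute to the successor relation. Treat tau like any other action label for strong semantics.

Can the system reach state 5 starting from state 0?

6 transition(s) survive guard evaluation.
Layer 0: {0}
Layer 1: {3}  total {0,3}
R = {0,3}

Answer: UNREACHABLE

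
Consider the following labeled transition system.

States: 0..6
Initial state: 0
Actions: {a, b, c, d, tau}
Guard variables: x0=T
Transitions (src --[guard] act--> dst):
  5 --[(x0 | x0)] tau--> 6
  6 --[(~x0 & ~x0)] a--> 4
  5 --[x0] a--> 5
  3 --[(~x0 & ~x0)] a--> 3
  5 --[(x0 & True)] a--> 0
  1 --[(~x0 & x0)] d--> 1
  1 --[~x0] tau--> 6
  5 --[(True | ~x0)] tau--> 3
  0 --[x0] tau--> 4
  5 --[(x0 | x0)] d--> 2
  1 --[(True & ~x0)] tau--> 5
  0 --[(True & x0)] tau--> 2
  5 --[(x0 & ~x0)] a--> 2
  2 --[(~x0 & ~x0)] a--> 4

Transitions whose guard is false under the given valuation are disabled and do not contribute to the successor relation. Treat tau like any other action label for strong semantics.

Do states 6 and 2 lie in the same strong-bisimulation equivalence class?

Answer: BISIMILAR

Trace:
Bisimulation quotient by refinement:
  π0 = {{0,1,2,3,4,5,6}}
  π1 = {{0},{1,2,3,4,6},{5}}
3 equivalence class(es) (converged in 2)
class of 6: {1,2,3,4,6}; class of 2: {1,2,3,4,6}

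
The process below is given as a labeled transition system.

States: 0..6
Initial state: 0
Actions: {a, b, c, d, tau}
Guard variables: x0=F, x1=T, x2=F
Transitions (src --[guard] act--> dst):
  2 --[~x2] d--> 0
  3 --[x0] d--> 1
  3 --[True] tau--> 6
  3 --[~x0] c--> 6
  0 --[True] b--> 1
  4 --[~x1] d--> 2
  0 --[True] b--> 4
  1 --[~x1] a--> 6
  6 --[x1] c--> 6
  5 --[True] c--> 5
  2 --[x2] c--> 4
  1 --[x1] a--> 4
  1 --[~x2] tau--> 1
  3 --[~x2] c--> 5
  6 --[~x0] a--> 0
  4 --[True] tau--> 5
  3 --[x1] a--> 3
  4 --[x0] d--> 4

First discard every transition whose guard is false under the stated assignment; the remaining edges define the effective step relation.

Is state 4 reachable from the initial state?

After dropping false guards: 13 live edges.
Layer 0: {0}
Layer 1: {1,4}  now seen {0,1,4}
Layer 2: {5}  now seen {0,1,4,5}
Reach set: {0,1,4,5}
witness 4: b

Answer: REACHABLE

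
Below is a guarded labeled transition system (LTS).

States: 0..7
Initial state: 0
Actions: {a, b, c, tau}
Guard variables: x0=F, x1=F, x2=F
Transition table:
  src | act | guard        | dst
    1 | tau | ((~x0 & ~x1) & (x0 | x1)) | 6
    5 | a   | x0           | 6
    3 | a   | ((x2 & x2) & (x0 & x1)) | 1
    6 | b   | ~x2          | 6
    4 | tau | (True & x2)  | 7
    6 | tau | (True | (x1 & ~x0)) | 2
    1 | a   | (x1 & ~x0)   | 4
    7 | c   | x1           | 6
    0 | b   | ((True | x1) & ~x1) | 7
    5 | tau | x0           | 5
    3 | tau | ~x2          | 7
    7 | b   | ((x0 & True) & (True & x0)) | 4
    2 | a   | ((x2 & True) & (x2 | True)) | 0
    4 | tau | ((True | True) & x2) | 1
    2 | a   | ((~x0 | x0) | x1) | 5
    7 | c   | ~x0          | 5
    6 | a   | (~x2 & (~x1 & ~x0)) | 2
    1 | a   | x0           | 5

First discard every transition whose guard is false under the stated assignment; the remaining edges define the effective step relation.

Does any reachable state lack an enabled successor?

Answer: DEADLOCK at state 5

Working:
Reach set: {0,5,7}
  0: b→7  [1 out]
  5: ∅  [STUCK]
  7: c→5  [1 out]
Path to 5: b·c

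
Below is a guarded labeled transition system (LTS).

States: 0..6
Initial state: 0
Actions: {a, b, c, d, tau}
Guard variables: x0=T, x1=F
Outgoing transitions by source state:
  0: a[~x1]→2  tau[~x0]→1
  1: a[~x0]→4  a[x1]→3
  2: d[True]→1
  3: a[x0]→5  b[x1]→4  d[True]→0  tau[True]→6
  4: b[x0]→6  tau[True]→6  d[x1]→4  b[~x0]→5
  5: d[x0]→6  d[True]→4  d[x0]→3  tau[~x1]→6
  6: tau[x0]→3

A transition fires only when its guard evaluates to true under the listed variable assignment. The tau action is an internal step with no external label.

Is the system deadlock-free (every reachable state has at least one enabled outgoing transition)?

R = {0,1,2}
  0: a→2  [deg 1]
  1: ∅  [STUCK]
  2: d→1  [deg 1]
trace reaching 1: a·d

Answer: DEADLOCK at state 1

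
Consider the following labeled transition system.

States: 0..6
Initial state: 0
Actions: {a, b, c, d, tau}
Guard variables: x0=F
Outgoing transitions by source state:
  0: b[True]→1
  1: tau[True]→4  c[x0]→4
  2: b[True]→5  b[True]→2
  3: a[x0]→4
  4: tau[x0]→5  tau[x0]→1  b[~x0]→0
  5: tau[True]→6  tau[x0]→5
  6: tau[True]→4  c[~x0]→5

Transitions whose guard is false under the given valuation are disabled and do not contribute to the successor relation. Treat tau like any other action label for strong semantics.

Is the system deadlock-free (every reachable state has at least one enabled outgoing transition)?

R = {0,1,4}
  0: b→1  [1 out]
  1: tau→4  [1 out]
  4: b→0  [1 out]

Answer: DEADLOCK-FREE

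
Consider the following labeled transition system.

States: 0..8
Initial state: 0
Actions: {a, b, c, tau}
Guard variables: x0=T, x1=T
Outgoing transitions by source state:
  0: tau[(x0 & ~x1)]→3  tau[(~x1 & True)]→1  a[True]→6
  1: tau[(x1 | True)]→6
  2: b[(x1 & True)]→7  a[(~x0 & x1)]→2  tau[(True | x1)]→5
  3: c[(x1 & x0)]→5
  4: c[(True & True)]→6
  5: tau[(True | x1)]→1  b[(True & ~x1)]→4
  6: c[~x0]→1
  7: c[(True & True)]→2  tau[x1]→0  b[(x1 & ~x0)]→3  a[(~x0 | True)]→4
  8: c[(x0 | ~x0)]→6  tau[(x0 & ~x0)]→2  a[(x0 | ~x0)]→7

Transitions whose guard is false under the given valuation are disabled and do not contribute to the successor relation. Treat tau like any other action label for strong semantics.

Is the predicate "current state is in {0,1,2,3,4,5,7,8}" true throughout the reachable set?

Inv-set: {0,1,2,3,4,5,7,8}
Reach set: {0,6}
  0: ✓
  6: outside
witness against invariant: a → 6

Answer: INVARIANT VIOLATED at state 6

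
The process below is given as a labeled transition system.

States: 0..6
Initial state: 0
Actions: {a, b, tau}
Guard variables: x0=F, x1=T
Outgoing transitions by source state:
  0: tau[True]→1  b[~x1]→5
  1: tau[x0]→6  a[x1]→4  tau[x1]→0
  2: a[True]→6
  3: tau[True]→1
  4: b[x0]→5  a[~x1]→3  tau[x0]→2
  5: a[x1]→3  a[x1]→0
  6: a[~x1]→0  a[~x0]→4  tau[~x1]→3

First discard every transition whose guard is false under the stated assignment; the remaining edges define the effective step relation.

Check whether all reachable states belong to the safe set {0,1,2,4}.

Answer: INVARIANT HOLDS

Working:
Allowed set {0,1,2,4}
Reachable = {0,1,4}
  0: safe
  1: safe
  4: safe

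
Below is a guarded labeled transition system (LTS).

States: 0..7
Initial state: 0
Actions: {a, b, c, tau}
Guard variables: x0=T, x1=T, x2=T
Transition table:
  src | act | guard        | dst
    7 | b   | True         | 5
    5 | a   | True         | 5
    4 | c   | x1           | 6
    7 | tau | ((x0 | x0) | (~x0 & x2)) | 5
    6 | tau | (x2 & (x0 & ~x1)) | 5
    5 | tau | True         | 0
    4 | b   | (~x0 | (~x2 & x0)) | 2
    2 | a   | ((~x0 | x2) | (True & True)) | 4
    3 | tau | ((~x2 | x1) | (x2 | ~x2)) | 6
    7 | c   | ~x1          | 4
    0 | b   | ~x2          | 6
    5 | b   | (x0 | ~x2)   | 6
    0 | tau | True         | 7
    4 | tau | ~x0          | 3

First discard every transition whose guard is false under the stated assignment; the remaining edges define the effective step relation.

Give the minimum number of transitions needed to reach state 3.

BFS to 3:
  L0 = {0}
  L1 = {7}
  L2 = {5}
  L3 = {6}
3 never appears.

Answer: UNREACHABLE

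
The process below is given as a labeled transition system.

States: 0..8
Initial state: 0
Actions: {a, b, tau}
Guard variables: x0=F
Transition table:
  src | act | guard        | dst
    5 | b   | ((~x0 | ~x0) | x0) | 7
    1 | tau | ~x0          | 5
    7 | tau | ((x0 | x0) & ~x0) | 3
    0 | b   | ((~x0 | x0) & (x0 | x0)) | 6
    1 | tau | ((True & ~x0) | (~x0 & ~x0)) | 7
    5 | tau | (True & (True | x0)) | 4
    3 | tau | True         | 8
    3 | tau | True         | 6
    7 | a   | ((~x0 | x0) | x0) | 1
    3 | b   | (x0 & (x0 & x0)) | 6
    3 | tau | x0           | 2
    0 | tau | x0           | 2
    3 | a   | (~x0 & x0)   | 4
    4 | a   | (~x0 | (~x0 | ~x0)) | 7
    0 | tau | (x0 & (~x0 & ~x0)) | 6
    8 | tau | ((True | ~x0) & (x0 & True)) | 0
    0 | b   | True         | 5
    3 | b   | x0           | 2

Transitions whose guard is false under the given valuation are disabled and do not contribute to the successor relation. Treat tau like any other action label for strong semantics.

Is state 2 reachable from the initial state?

After dropping false guards: 9 live edges.
L0 = {0}
L1 = {5}  cumulative {0,5}
L2 = {4,7}  cumulative {0,4,5,7}
L3 = {1}  cumulative {0,1,4,5,7}
R = {0,1,4,5,7}

Answer: UNREACHABLE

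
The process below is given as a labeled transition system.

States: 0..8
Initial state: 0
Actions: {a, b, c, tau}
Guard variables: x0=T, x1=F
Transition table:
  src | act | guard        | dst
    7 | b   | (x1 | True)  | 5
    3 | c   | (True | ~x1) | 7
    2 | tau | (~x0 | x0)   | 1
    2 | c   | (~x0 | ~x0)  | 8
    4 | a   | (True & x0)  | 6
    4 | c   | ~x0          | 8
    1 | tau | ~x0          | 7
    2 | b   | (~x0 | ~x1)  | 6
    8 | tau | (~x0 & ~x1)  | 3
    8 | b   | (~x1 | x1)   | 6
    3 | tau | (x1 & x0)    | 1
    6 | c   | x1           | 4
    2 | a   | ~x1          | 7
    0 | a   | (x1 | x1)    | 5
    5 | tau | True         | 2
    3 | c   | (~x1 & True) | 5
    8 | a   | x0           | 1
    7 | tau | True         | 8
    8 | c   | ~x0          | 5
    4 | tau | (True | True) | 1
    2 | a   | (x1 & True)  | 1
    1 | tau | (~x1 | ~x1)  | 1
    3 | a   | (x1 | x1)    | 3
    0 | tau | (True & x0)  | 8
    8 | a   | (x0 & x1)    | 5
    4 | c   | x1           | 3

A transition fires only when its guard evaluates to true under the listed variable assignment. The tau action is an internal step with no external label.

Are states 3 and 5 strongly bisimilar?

Answer: NOT BISIMILAR

Working:
Refine partition for ~:
  π0 = {{0,1,2,3,4,5,6,7,8}}
  π1 = {{0,1,5},{2},{3},{4},{6},{7},{8}}
  π2 = {{0},{1},{2},{3},{4},{5},{6},{7},{8}}
stable after 3 split(s): 9 block(s)
class of 3: {3}; class of 5: {5}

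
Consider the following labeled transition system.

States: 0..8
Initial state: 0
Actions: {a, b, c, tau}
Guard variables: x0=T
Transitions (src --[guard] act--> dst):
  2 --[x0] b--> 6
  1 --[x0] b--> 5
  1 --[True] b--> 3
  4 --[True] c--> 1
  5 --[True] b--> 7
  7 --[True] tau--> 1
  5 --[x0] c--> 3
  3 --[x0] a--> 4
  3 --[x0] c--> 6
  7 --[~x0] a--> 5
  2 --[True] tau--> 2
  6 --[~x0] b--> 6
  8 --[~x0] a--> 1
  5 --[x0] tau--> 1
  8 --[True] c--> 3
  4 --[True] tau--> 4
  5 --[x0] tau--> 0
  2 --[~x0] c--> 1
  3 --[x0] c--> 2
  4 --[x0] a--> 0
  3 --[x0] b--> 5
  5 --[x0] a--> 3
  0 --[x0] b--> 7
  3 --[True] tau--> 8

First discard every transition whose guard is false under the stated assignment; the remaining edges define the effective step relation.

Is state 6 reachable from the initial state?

After dropping false guards: 20 live edges.
L0 = {0}
L1 = {7}  cumulative {0,7}
L2 = {1}  cumulative {0,1,7}
L3 = {3,5}  cumulative {0,1,3,5,7}
L4 = {2,4,6,8}  cumulative {0,1,2,3,4,5,6,7,8}
Reach set: {0,1,2,3,4,5,6,7,8}
Path to 6: b·tau·b·c

Answer: REACHABLE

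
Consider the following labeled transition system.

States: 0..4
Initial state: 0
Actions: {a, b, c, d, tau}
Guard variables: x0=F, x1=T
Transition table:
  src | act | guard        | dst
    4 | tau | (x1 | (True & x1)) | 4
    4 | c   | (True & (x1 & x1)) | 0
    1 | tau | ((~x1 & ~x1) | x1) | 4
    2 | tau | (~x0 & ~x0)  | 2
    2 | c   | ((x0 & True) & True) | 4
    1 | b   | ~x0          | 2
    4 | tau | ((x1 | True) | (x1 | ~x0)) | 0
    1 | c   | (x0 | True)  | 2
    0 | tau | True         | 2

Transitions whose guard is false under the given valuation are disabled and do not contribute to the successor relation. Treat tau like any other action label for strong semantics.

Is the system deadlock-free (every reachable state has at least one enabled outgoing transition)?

Answer: DEADLOCK-FREE

Trace:
Reach set: {0,2}
  0: tau→2  [deg 1]
  2: tau→2  [deg 1]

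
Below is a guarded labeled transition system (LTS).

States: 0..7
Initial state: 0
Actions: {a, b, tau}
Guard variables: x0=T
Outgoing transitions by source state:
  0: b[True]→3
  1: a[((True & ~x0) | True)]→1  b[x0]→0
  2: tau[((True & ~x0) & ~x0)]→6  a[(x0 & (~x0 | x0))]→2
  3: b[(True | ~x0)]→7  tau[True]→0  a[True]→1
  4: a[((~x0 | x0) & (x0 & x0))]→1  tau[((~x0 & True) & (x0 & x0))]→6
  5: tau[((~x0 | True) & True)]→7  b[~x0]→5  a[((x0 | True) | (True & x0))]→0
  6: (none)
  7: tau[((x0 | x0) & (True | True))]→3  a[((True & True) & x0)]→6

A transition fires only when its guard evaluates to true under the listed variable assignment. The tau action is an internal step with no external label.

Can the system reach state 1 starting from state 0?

Guard filter leaves 12 enabled edge(s).
Layer 0: {0}
Layer 1: {3}  now seen {0,3}
Layer 2: {1,7}  now seen {0,1,3,7}
Layer 3: {6}  now seen {0,1,3,6,7}
R = {0,1,3,6,7}
trace reaching 1: b·a

Answer: REACHABLE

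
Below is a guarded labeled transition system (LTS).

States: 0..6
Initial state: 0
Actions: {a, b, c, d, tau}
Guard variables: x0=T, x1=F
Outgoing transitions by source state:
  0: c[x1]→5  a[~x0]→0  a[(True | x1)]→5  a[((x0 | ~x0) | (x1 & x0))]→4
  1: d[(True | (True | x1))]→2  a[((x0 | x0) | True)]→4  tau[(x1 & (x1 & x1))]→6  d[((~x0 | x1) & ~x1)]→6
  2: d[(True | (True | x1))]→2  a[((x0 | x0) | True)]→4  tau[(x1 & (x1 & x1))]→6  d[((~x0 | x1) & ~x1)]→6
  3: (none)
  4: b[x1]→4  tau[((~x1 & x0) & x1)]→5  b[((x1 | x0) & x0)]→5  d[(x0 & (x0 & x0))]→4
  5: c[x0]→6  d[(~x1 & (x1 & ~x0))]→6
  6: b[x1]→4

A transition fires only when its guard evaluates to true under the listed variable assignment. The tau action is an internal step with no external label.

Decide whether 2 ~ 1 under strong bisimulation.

Compute ~ classes (split until stable):
  round 0: {{0,1,2,3,4,5,6}}
  round 1: {{0},{1,2},{3,6},{4},{5}}
Fixed point at round 2; 5 class(es).
2∈{1,2}, 1∈{1,2}

Answer: BISIMILAR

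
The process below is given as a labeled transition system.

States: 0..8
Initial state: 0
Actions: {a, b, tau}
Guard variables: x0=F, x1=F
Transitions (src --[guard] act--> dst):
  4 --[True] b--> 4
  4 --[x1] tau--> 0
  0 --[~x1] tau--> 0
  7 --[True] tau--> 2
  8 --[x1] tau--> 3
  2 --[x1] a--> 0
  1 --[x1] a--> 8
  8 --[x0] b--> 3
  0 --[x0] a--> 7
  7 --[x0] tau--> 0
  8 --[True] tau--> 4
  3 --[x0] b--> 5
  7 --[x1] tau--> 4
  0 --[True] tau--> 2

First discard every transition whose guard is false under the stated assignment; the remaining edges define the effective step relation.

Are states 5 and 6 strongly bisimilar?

Answer: BISIMILAR

Analysis:
Bisimulation quotient by refinement:
  π0 = {{0,1,2,3,4,5,6,7,8}}
  π1 = {{0,7,8},{1,2,3,5,6},{4}}
  π2 = {{0},{1,2,3,5,6},{4},{7},{8}}
Fixed point at round 3; 5 class(es).
class of 5: {1,2,3,5,6}; class of 6: {1,2,3,5,6}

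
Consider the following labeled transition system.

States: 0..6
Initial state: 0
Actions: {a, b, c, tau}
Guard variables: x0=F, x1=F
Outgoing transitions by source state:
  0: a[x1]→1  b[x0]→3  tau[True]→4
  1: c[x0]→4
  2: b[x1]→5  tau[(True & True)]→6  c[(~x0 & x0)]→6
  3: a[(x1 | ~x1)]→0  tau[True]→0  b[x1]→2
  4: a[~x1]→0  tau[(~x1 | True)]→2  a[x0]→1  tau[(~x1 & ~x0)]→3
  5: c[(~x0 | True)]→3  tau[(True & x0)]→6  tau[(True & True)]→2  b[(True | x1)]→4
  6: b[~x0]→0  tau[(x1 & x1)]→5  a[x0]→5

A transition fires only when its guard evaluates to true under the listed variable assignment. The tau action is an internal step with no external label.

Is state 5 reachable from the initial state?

Answer: UNREACHABLE

Trace:
11 transition(s) survive guard evaluation.
Layer 0: {0}
Layer 1: {4}  total {0,4}
Layer 2: {2,3}  total {0,2,3,4}
Layer 3: {6}  total {0,2,3,4,6}
Reach set: {0,2,3,4,6}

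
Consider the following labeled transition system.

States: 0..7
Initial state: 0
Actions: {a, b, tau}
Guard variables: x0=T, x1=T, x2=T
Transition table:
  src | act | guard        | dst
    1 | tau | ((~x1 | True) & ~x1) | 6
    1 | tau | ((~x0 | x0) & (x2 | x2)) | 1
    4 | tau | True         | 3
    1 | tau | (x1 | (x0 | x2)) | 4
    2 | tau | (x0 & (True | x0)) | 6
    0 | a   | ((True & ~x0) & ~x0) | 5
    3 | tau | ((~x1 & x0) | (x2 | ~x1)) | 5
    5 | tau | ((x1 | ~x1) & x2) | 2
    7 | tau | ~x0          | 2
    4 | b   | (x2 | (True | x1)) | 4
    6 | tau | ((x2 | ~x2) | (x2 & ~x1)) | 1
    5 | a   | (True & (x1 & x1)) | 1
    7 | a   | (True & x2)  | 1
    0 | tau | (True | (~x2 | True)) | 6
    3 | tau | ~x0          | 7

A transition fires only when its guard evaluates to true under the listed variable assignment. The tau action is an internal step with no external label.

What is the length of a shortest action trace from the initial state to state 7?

Answer: UNREACHABLE

Trace:
Layered search for 7:
  L0 = {0}
  L1 = {6}
  L2 = {1}
  L3 = {4}
  L4 = {3}
  L5 = {5}
  L6 = {2}
7 never appears.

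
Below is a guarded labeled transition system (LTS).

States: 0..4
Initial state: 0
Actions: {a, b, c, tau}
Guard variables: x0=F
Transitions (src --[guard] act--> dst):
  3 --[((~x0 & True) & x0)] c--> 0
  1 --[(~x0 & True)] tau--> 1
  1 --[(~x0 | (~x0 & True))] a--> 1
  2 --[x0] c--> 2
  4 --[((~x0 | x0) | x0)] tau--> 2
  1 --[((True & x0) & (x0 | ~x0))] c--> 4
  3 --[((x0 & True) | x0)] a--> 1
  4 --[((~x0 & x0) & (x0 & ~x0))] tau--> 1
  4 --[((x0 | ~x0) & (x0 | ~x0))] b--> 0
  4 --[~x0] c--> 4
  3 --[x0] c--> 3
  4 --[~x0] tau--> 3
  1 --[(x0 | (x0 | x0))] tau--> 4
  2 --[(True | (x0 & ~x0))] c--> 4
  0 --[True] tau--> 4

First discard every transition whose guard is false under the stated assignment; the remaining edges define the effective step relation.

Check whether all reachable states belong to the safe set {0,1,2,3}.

Inv-set: {0,1,2,3}
R = {0,2,3,4}
  0: ok
  2: ok
  3: ok
  4: outside
reach 4 via tau — violates

Answer: INVARIANT VIOLATED at state 4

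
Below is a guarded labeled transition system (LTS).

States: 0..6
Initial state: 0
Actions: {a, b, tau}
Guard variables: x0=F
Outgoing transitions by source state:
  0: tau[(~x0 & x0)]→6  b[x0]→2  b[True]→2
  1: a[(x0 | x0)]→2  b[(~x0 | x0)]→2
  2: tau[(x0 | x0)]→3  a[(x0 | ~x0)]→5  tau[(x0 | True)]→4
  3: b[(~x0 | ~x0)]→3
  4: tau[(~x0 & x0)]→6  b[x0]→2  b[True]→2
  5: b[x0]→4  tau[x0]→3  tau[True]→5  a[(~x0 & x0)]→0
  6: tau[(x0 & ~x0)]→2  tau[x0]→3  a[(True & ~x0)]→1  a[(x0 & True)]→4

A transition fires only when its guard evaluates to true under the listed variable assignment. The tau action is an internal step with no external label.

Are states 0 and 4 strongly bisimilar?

Refine partition for ~:
  P[0] = {{0,1,2,3,4,5,6}}
  P[1] = {{0,1,3,4},{2},{5},{6}}
  P[2] = {{0,1,4},{2},{3},{5},{6}}
Fixed point at round 3; 5 class(es).
0∈{0,1,4}, 4∈{0,1,4}

Answer: BISIMILAR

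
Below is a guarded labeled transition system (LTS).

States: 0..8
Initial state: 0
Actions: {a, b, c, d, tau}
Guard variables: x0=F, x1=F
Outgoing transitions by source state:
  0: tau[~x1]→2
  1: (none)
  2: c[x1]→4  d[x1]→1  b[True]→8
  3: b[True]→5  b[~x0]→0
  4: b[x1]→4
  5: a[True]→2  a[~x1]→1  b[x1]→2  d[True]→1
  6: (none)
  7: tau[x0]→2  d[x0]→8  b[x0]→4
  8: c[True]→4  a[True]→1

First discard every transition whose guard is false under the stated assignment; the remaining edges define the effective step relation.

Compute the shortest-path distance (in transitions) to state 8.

Breadth-first toward 8:
  depth 0: {0}
  depth 1: {2}
  depth 2: {8}
depth(8)=2, e.g. tau·b

Answer: 2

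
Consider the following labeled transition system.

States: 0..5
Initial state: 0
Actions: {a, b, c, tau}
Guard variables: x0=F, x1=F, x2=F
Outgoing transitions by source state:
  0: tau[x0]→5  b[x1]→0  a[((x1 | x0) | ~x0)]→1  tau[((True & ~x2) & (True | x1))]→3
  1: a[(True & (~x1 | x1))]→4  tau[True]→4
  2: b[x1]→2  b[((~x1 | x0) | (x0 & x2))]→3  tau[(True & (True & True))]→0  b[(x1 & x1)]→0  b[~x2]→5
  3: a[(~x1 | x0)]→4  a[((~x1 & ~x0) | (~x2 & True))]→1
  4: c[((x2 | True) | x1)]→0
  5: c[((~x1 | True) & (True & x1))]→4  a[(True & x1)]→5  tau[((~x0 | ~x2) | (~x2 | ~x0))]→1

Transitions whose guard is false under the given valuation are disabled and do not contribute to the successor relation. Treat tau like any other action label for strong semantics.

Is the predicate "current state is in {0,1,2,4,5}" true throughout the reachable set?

Inv-set: {0,1,2,4,5}
R = {0,1,3,4}
  0: safe
  1: safe
  3: ✗ unsafe
  4: safe
counterexample path to 3: tau

Answer: INVARIANT VIOLATED at state 3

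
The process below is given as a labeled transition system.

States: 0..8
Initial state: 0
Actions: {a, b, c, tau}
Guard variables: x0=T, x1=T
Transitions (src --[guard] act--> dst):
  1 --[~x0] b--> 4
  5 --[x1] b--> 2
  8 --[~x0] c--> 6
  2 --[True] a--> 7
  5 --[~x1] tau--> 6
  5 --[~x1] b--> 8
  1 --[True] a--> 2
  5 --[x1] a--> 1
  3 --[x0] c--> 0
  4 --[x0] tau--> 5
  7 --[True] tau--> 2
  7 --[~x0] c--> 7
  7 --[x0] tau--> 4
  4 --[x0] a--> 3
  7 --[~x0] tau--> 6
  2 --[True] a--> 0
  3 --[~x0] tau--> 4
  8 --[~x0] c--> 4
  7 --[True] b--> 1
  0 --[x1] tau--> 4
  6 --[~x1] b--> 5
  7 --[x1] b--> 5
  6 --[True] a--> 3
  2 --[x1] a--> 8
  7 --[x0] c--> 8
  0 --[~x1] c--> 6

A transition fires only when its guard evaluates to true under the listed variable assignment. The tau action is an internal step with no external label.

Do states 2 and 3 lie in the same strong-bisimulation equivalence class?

Answer: NOT BISIMILAR

Trace:
Refine partition for ~:
  P[0] = {{0,1,2,3,4,5,6,7,8}}
  P[1] = {{0},{1,2,6},{3},{4},{5},{7},{8}}
  P[2] = {{0},{1},{2},{3},{4},{5},{6},{7},{8}}
stable after 3 split(s): 9 block(s)
2∈{2}, 3∈{3}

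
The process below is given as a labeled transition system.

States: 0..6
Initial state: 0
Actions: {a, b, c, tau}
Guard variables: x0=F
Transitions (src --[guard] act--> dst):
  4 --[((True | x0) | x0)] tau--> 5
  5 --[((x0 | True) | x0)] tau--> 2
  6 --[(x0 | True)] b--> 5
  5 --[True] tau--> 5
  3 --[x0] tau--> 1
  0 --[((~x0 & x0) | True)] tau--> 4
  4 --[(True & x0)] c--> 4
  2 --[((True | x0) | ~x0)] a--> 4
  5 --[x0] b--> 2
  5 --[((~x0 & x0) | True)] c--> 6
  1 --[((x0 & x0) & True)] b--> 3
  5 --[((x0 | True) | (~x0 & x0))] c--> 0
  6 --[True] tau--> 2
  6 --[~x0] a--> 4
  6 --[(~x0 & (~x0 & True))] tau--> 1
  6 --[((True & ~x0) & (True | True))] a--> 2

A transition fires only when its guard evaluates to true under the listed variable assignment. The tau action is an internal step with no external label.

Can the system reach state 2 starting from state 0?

After dropping false guards: 12 live edges.
L0 = {0}
L1 = {4}  cumulative {0,4}
L2 = {5}  cumulative {0,4,5}
L3 = {2,6}  cumulative {0,2,4,5,6}
L4 = {1}  cumulative {0,1,2,4,5,6}
Reach set: {0,1,2,4,5,6}
Path to 2: tau·tau·tau

Answer: REACHABLE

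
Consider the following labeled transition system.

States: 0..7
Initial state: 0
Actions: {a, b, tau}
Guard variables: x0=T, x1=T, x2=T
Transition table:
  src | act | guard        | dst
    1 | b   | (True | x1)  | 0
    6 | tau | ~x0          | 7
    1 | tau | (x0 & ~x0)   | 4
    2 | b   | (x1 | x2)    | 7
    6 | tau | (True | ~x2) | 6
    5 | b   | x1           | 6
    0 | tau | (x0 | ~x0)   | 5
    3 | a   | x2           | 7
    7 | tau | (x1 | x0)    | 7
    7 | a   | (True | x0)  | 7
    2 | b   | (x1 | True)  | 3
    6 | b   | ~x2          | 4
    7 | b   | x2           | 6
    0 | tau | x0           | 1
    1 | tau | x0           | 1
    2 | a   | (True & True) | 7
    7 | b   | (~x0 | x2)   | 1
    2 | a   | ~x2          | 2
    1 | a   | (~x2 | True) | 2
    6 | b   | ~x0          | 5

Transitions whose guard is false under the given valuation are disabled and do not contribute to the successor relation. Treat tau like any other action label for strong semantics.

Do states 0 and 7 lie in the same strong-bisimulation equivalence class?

Refine partition for ~:
  P[0] = {{0,1,2,3,4,5,6,7}}
  P[1] = {{0,6},{1,7},{2},{3},{4},{5}}
  P[2] = {{0},{1},{2},{3},{4},{5},{6},{7}}
Fixed point at round 3; 8 class(es).
class of 0: {0}; class of 7: {7}

Answer: NOT BISIMILAR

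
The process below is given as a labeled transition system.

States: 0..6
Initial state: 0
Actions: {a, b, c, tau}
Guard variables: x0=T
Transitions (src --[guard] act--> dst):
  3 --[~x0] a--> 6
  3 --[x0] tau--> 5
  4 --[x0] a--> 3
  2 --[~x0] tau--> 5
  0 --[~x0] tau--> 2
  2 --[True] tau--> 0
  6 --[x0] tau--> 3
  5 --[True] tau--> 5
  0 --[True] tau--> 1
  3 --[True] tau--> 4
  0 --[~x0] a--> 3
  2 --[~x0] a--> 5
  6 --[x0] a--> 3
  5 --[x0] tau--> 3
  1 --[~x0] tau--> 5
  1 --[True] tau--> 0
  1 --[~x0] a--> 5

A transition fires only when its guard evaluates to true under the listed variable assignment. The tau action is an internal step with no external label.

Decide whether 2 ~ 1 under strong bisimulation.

Answer: BISIMILAR

Trace:
Bisimulation quotient by refinement:
  round 0: {{0,1,2,3,4,5,6}}
  round 1: {{0,1,2,3,5},{4},{6}}
  round 2: {{0,1,2,5},{3},{4},{6}}
  round 3: {{0,1,2},{3},{4},{5},{6}}
5 equivalence class(es) (converged in 4)
class of 2: {0,1,2}; class of 1: {0,1,2}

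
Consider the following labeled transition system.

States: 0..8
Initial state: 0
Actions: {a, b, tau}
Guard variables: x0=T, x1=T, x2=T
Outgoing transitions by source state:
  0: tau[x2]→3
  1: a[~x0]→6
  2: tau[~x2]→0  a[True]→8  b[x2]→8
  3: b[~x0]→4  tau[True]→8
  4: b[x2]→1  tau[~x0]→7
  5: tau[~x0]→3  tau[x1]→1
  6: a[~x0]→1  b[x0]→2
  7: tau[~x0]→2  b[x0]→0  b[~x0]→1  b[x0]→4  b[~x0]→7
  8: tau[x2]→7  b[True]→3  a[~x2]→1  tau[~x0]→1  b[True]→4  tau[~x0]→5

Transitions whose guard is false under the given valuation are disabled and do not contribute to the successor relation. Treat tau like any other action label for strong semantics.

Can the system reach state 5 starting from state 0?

After dropping false guards: 12 live edges.
depth 0: {0}
depth 1: {3}  cumulative {0,3}
depth 2: {8}  cumulative {0,3,8}
depth 3: {4,7}  cumulative {0,3,4,7,8}
depth 4: {1}  cumulative {0,1,3,4,7,8}
Reach set: {0,1,3,4,7,8}

Answer: UNREACHABLE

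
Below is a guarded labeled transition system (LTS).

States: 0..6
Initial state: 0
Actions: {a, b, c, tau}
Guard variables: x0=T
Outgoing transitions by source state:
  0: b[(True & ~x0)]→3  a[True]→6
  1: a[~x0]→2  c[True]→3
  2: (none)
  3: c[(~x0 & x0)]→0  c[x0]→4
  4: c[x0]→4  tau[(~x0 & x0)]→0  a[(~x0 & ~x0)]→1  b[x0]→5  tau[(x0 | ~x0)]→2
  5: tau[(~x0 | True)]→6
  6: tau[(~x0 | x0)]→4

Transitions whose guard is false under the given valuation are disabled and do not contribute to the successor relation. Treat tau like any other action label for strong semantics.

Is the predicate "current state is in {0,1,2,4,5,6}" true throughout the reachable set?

Answer: INVARIANT HOLDS

Trace:
Allowed set {0,1,2,4,5,6}
Reachable = {0,2,4,5,6}
  0: ok
  2: ok
  4: ok
  5: ok
  6: ok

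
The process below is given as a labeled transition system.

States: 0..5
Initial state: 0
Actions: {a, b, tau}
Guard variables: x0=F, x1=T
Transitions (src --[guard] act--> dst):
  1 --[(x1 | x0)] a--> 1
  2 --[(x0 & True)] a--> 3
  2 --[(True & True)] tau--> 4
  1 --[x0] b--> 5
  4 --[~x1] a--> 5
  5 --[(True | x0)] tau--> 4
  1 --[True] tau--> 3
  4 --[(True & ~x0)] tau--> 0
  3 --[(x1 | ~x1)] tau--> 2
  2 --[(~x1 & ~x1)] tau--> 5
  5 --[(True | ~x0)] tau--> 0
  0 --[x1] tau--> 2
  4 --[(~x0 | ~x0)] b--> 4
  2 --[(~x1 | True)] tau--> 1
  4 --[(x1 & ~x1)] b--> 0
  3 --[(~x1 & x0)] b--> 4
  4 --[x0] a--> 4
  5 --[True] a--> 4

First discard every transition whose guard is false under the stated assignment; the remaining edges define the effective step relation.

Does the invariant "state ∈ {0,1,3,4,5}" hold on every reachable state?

Answer: INVARIANT VIOLATED at state 2

Analysis:
Inv-set: {0,1,3,4,5}
Reach set: {0,1,2,3,4}
  0: ok
  1: ok
  2: VIOLATES
  3: ok
  4: ok
counterexample path to 2: tau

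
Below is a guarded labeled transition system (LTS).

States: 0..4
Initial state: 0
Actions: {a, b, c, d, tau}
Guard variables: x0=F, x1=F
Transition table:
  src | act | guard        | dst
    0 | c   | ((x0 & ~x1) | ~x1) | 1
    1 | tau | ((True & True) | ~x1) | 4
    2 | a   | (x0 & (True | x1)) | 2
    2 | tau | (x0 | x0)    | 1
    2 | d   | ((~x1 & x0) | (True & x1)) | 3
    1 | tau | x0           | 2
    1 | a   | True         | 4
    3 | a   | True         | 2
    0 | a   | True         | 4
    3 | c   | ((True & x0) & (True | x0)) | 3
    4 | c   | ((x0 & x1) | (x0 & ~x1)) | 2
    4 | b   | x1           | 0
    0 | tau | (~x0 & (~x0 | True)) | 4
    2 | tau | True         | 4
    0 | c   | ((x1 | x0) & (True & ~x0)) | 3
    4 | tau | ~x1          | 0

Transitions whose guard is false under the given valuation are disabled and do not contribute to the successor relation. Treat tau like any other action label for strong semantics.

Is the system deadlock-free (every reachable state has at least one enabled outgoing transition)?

Reach set: {0,1,4}
  0: a→4  c→1  tau→4  [deg 3]
  1: a→4  tau→4  [deg 2]
  4: tau→0  [deg 1]

Answer: DEADLOCK-FREE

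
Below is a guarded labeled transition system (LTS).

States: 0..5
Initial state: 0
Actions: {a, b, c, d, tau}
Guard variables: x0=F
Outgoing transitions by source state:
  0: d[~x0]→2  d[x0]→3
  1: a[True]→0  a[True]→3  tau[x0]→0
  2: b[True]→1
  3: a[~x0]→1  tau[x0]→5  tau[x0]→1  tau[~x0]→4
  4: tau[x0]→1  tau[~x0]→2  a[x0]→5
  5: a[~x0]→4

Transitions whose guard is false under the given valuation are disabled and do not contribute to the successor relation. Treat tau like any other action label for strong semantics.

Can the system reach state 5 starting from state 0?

Answer: UNREACHABLE

Trace:
Guard filter leaves 8 enabled edge(s).
depth 0: {0}
depth 1: {2}  total {0,2}
depth 2: {1}  total {0,1,2}
depth 3: {3}  total {0,1,2,3}
depth 4: {4}  total {0,1,2,3,4}
Reachable = {0,1,2,3,4}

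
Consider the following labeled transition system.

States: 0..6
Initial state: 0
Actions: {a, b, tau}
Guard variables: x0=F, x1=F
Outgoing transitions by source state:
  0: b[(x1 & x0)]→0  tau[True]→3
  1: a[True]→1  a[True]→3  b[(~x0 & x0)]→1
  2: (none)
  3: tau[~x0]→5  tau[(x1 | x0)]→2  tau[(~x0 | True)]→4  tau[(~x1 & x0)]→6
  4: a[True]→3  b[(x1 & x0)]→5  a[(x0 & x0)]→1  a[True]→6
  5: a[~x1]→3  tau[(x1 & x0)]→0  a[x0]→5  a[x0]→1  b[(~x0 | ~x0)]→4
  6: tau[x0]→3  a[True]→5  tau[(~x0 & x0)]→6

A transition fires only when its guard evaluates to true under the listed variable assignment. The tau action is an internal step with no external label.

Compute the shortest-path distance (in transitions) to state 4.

Answer: 2

Analysis:
BFS to 4:
  Layer 0: {0}
  Layer 1: {3}
  Layer 2: {4,5}
first hit 4 at d=2 via tau·tau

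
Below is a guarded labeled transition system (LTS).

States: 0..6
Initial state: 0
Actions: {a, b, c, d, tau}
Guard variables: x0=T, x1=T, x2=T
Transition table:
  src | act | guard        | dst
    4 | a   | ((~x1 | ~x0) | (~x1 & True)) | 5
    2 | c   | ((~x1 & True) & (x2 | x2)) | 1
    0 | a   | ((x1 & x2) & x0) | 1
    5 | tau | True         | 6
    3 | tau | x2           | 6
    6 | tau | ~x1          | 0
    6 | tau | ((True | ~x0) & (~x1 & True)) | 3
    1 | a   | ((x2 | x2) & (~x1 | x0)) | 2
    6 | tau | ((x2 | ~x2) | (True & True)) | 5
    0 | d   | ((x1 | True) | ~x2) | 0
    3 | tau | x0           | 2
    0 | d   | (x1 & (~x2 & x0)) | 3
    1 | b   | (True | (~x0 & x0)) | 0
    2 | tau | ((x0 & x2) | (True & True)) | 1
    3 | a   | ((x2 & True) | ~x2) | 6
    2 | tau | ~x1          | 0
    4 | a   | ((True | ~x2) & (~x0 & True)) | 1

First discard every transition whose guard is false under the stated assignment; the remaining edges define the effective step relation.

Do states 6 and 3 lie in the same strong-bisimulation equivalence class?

Answer: NOT BISIMILAR

Working:
Bisimulation quotient by refinement:
  round 0: {{0,1,2,3,4,5,6}}
  round 1: {{0},{1},{2,5,6},{3},{4}}
  round 2: {{0},{1},{2},{3},{4},{5,6}}
stable after 3 split(s): 6 block(s)
[6]={5,6}  [3]={3}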